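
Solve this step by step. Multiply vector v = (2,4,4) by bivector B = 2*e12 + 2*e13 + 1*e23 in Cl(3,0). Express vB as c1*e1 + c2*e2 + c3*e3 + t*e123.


vB has grade-1 (vector) and grade-3 (trivector) parts: vB = (v _| B) + (v ^ B).
Vector part <vB>_1:
  e1: -v2*b12 - v3*b13 = -(4)*(2) - (4)*(2) = -16
  e2: v1*b12 - v3*b23 = (2)*(2) - (4)*(1) = 0
  e3: v1*b13 + v2*b23 = (2)*(2) + (4)*(1) = 8
Trivector part <vB>_3:
  e123: v1*b23 - v2*b13 + v3*b12 = (2)*(1) - (4)*(2) + (4)*(2) = 2
vB = -16*e1 + 0*e2 + 8*e3 + 2*e123


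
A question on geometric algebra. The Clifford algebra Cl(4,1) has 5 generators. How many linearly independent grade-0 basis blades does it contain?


Number of grade-k basis blades in Cl(p,q) with n = p + q is C(n, k).
n = 4 + 1 = 5
C(5, 0) = 5! / (0! * 5!)
= 120 / (1 * 120)
= 1


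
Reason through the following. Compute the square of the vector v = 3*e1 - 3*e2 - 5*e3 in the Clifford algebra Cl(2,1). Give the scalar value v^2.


v^2 = sum of c_i^2 * e_i^2
Positive signature terms (e_i^2 = +1): 3^2 + (-3)^2 = 18
Negative signature terms (e_j^2 = -1): (-5)^2 = 25
v^2 = 18 - 25 = -7


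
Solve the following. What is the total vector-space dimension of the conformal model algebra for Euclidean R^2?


The conformal model of R^2 uses Cl(3,1): the 2 Euclidean generators plus two extra orthogonal generators e+ (e+^2 = +1) and e- (e-^2 = -1), from which the null vectors e0, einf are built.
Number of generators m = 2 + 2 = 4.
dim Cl(p,q) = 2^m = 2^4 = 16


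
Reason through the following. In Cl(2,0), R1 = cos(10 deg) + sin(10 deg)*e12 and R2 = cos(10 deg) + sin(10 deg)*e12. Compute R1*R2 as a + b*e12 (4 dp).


Same-plane rotors commute and their half-angles add:
R1*R2 = cos(a1 + a2) + sin(a1 + a2)*e12.
a1 + a2 = 10 + 10 = 20 deg
cos(20 deg) = 0.9397
sin(20 deg) = 0.3420
R1*R2 = 0.9397 + 0.3420*e12


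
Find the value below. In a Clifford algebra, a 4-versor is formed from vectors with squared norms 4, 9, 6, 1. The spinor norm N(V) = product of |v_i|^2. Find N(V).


Spinor norm N(V) = |v1|^2 * |v2|^2 * ... * |v4|^2
= 4 * 9 * 6 * 1
Running product: 4, 36, 216, 216
N(V) = 216


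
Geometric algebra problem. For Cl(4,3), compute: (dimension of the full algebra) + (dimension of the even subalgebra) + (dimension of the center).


n = 4 + 3 = 7
Total dim = 2^7 = 128
Even subalgebra dim = 2^6 = 64
n is odd, so center dim = 2
Sum = 128 + 64 + 2 = 194


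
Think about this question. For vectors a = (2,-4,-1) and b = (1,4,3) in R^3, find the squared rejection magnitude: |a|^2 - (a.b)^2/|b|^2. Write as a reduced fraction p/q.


|a|^2 = 2^2 + (-4)^2 + (-1)^2 = 21
|b|^2 = 1^2 + 4^2 + 3^2 = 26
a . b = 2*1 + (-4)*4 + (-1)*3 = -17
(a.b)^2 = (-17)^2 = 289
|rej|^2 = 21 - 289/26
= (546 - 289)/26
= 257/26
In lowest terms: 257/26


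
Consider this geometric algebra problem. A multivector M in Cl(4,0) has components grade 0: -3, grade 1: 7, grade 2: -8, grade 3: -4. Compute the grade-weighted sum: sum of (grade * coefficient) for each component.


Grade-weighted sum = sum of grade_k * coefficient_k
0*(-3) = 0
1*7 = 7
2*(-8) = -16
3*(-4) = -12
Total = 0 + 7 + (-16) + (-12) = -21


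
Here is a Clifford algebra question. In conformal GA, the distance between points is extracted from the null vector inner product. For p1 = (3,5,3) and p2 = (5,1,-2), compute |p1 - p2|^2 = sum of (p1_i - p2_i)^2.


p1 - p2 = (-2, 4, 5)
|p1 - p2|^2 = (-2)^2 + 4^2 + 5^2
= 4 + 16 + 25
= 45


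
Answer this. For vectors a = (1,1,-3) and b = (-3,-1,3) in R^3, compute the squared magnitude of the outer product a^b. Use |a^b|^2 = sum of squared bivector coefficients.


a wedge b = (a1*b2 - a2*b1)*e12 + (a1*b3 - a3*b1)*e13 + (a2*b3 - a3*b2)*e23
e12 coeff: 1*(-1) - 1*(-3) = -1 - (-3) = 2
e13 coeff: 1*3 - (-3)*(-3) = 3 - 9 = -6
e23 coeff: 1*3 - (-3)*(-1) = 3 - 3 = 0
|a wedge b|^2 = 2^2 + (-6)^2 + 0^2
= 4 + 36 + 0
= 40


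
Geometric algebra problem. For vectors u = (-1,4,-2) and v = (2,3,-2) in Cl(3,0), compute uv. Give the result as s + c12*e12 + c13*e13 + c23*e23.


In Cl(3,0): e_i^2 = 1, e_ie_j = -e_je_i for i != j.
Scalar part = u . v = (-1)*2 + 4*3 + (-2)*(-2)
= -2 + 12 + 4 = 14
e12 coeff = (-1)*3 - 4*2 = -3 - 8 = -11
e13 coeff = (-1)*(-2) - (-2)*2 = 2 - (-4) = 6
e23 coeff = 4*(-2) - (-2)*3 = -8 - (-6) = -2
uv = 14 - 11*e12 + 6*e13 - 2*e23


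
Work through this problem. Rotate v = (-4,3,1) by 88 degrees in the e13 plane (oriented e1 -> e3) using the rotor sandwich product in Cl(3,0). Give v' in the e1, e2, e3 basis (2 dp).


Rotor R = cos(44deg) - sin(44deg)*e13
Rotation angle theta = 2 * 44 = 88 degrees in the e13 plane (e1 -> e3).
The component perpendicular to the plane (e2) is invariant: v'_2 = v2 = 3.00
cos(88deg) = 0.0349, sin(88deg) = 0.9994
v'_1 = v1*cos(theta) - v3*sin(theta) = -4*0.0349 - 1*0.9994 = -1.14
v'_3 = v1*sin(theta) + v3*cos(theta) = -4*0.9994 + 1*0.0349 = -3.96
v' = -1.14*e1 + 3.00*e2 - 3.96*e3


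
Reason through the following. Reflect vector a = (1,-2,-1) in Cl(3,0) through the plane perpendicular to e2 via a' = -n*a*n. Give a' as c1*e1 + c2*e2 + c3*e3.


Reflection formula: a' = -n*a*n, with n = e2 (unit vector, n^2 = 1).
For reflection through hyperplane perp to e2:
The component along e2 flips sign, others stay.
a = (1, -2, -1)
a' = (1, 2, -1)
a' = 1*e1 + 2*e2 - 1*e3


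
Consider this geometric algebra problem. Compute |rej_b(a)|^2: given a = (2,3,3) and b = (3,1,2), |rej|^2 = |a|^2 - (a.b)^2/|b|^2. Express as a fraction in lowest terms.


|a|^2 = 2^2 + 3^2 + 3^2 = 22
|b|^2 = 3^2 + 1^2 + 2^2 = 14
a . b = 2*3 + 3*1 + 3*2 = 15
(a.b)^2 = 15^2 = 225
|rej|^2 = 22 - 225/14
= (308 - 225)/14
= 83/14
In lowest terms: 83/14


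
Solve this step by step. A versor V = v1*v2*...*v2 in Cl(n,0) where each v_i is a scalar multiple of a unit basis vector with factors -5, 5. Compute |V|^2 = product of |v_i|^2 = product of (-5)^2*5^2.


Each vector v_i has |v_i|^2 = s_i^2
Squared scales: (-5)^2 = 25, 5^2 = 25
|V|^2 = 25 * 25
= 625


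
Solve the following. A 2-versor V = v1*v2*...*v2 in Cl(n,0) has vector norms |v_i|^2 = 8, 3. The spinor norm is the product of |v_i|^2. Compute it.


Spinor norm N(V) = |v1|^2 * |v2|^2 * ... * |v2|^2
= 8 * 3
Running product: 8, 24
N(V) = 24


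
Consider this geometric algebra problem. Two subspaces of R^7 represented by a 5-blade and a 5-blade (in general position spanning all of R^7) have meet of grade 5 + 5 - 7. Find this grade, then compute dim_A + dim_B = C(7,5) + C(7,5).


Meet grade = grade(A) + grade(B) - n
= 5 + 5 - 7 = 3
C(7,5) = 21
C(7,5) = 21
dim_A + dim_B = 21 + 21 = 42


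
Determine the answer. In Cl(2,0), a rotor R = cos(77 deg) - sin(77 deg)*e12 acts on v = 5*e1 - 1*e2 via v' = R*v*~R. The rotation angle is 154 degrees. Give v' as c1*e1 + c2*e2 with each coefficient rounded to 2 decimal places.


Rotor R = cos(77deg) - sin(77deg)*e12
Rotation angle theta = 2 * 77 = 154 degrees
v' = R*v*~R rotates v by theta.
cos(154deg) = -0.8988, sin(154deg) = 0.4384
v'_1 = 5*cos(154deg) - (-1)*sin(154deg)
= 5*(-0.8988) - (-1)*0.4384
= -4.06
v'_2 = 5*sin(154deg) + (-1)*cos(154deg)
= 5*0.4384 + (-1)*(-0.8988)
= 3.09
v' = -4.06*e1 + 3.09*e2


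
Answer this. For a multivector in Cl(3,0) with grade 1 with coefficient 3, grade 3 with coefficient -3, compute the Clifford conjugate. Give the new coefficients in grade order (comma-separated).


Clifford conjugate sign for grade k: (-1)^(k(k+1)/2)
Grade 1: (-1)^(1*2/2) = (-1)^1 = -1, coeff 3 -> -3
Grade 3: (-1)^(3*4/2) = (-1)^6 = 1, coeff -3 -> -3
Conjugated coefficients: -3, -3


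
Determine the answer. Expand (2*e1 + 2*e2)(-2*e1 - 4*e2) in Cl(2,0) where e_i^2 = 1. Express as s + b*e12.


Expand: (2*e1 + 2*e2)(-2*e1 - 4*e2)
= 2*(-2)*e1e1 + 2*(-4)*e1e2 + 2*(-2)*e2e1 + 2*(-4)*e2e2
Using e1^2 = e2^2 = 1, e2e1 = -e1e2:
Scalar part s = 2*(-2) + 2*(-4) = -4 + (-8) = -12
Bivector part b = 2*(-4) - 2*(-2) = -8 - (-4) = -4
uv = -12 - 4*e12


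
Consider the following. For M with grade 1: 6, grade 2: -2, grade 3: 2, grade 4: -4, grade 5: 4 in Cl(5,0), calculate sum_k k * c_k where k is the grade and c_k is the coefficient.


Grade-weighted sum = sum of grade_k * coefficient_k
1*6 = 6
2*(-2) = -4
3*2 = 6
4*(-4) = -16
5*4 = 20
Total = 6 + (-4) + 6 + (-16) + 20 = 12


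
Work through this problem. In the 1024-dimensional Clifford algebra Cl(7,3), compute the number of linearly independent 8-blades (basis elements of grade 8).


Number of grade-k basis blades in Cl(p,q) with n = p + q is C(n, k).
n = 7 + 3 = 10
C(10, 8) = 10! / (8! * 2!)
= 3628800 / (40320 * 2)
= 45


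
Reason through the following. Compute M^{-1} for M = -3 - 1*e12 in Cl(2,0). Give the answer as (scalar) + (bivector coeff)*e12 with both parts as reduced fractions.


M = -3 - 1*e12, where e12^2 = -1.
Since M commutes with its reverse ~M = a - b*e12, M * ~M = a^2 - b^2*e12^2 = a^2 + b^2.
So M^{-1} = ~M / (a^2 + b^2) = (a - b*e12)/(a^2 + b^2).
a^2 + b^2 = 9 + 1 = 10
Scalar part = -3/10 = -3/10
Bivector coeff = 1/10 = 1/10
M^{-1} = -3/10 + 1/10*e12


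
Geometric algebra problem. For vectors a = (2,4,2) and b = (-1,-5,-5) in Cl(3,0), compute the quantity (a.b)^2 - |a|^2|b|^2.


a . b = 2*(-1) + 4*(-5) + 2*(-5)
= -2 + (-20) + (-10) = -32
|a|^2 = 2^2 + 4^2 + 2^2 = 24
|b|^2 = (-1)^2 + (-5)^2 + (-5)^2 = 51
(a.b)^2 = (-32)^2 = 1024
|a|^2 * |b|^2 = 24 * 51 = 1224
Result = 1024 - 1224 = -200


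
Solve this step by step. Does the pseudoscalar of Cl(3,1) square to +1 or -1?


The pseudoscalar I = e1...e_n (product of all n generators) of Cl(p,q) satisfies I^2 = (-1)^(q + n(n-1)/2).
p = 3, q = 1, n = p + q = 4
n(n-1)/2 = 4 * 3 / 2 = 6
Exponent = q + n(n-1)/2 = 1 + 6 = 7
I^2 = (-1)^7 = -1


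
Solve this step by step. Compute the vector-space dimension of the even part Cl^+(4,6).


Even subalgebra dimension = 2^(n-1)
n = 4 + 6 = 10
2^(10 - 1) = 2^9 = 512
Verification: sum of C(10,k) for even k = 1 + 45 + 210 + 210 + 45 + 1 = 512
Result = 512


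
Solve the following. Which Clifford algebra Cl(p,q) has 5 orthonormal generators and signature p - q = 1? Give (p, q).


We need p + q = 5 and p - q = 1.
Adding: 2p = 5 + 1 = 6, so p = 3.
Then q = 5 - 3 = 2.
(p, q) = (3, 2)


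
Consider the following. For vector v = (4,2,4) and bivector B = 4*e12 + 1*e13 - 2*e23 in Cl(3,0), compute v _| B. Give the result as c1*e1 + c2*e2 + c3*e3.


Left contraction v _| B = <vB>_1 (grade-1 part of the geometric product vB).
Using e1_|e12 = e2, e2_|e12 = -e1, e1_|e13 = e3, e3_|e13 = -e1, e2_|e23 = e3, e3_|e23 = -e2:
e1 coeff: -v2*b12 - v3*b13 = -(2)*(4) - (4)*(1) = -12
e2 coeff: v1*b12 - v3*b23 = (4)*(4) - (4)*(-2) = 24
e3 coeff: v1*b13 + v2*b23 = (4)*(1) + (2)*(-2) = 0
v _| B = -12*e1 + 24*e2 + 0*e3


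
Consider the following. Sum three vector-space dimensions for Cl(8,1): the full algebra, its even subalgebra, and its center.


n = 8 + 1 = 9
Total dim = 2^9 = 512
Even subalgebra dim = 2^8 = 256
n is odd, so center dim = 2
Sum = 512 + 256 + 2 = 770


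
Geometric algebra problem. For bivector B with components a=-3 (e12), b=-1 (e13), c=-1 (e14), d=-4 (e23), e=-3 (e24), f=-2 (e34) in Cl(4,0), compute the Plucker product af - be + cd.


Plucker relation: af - be + cd
a*f = (-3)*(-2) = 6
b*e = (-1)*(-3) = 3
c*d = (-1)*(-4) = 4
af - be + cd = 6 - 3 + 4
= 7


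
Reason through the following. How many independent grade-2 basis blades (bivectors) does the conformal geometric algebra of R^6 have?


The conformal model of R^6 uses Cl(7,1) with m = 6 + 2 = 8 generators.
Number of grade-2 blades = C(m, 2) = C(8, 2)
= 8*7/2 = 28


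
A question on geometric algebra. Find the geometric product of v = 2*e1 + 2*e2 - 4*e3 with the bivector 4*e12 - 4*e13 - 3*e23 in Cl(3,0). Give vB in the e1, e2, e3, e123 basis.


vB has grade-1 (vector) and grade-3 (trivector) parts: vB = (v _| B) + (v ^ B).
Vector part <vB>_1:
  e1: -v2*b12 - v3*b13 = -(2)*(4) - (-4)*(-4) = -24
  e2: v1*b12 - v3*b23 = (2)*(4) - (-4)*(-3) = -4
  e3: v1*b13 + v2*b23 = (2)*(-4) + (2)*(-3) = -14
Trivector part <vB>_3:
  e123: v1*b23 - v2*b13 + v3*b12 = (2)*(-3) - (2)*(-4) + (-4)*(4) = -14
vB = -24*e1 - 4*e2 - 14*e3 - 14*e123


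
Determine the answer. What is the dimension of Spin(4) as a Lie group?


Spin(n) double-covers SO(n); both have Lie algebra so(n) of dimension n(n-1)/2.
n = 4
n(n-1) = 4 * 3 = 12
dim Spin(4) = 12/2 = 6


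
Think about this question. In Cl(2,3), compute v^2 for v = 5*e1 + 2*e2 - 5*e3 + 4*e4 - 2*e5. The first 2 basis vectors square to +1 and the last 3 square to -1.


v^2 = sum of c_i^2 * e_i^2
Positive signature terms (e_i^2 = +1): 5^2 + 2^2 = 29
Negative signature terms (e_j^2 = -1): (-5)^2 + 4^2 + (-2)^2 = 45
v^2 = 29 - 45 = -16


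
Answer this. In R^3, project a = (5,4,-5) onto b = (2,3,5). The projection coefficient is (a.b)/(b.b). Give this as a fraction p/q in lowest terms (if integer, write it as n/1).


Projection coefficient = (a . b) / (b . b)
a . b = 5*2 + 4*3 + (-5)*5
= 10 + 12 + (-25) = -3
b . b = 2^2 + 3^2 + 5^2
= 4 + 9 + 25 = 38
Coefficient = -3/38
In lowest terms: -3/38


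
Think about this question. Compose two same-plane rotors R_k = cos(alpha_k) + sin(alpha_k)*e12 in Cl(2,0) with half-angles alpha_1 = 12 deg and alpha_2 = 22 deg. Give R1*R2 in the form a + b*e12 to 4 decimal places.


Same-plane rotors commute and their half-angles add:
R1*R2 = cos(a1 + a2) + sin(a1 + a2)*e12.
a1 + a2 = 12 + 22 = 34 deg
cos(34 deg) = 0.8290
sin(34 deg) = 0.5592
R1*R2 = 0.8290 + 0.5592*e12


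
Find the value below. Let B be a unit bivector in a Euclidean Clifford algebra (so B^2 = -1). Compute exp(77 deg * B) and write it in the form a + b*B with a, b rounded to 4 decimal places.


For a unit bivector B with B^2 = -1, the exponential series gives
e^(theta*B) = cos(theta) + sin(theta)*B (the GA analogue of Euler's formula).
theta = 77 degrees = 1.343904 rad
cos(77 deg) = 0.2250
sin(77 deg) = 0.9744
exp(theta*B) = 0.2250 + 0.9744*B


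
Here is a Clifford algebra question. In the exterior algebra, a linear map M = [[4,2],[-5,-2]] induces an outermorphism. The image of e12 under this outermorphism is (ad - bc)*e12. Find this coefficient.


The outermorphism of a linear map f sends e1^e2 to f(e1)^f(e2).
f(e1) = 4*e1 - 5*e2
f(e2) = 2*e1 - 2*e2
f(e1) ^ f(e2) = (4*e1 - 5*e2) ^ (2*e1 - 2*e2)
= 4*(-2)*e12 + (-5)*2*e21
= (-8 - (-10))*e12
= 2*e12
Coefficient = 2


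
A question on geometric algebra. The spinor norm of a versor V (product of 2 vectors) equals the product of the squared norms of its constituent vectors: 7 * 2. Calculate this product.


Spinor norm N(V) = |v1|^2 * |v2|^2 * ... * |v2|^2
= 7 * 2
Running product: 7, 14
N(V) = 14


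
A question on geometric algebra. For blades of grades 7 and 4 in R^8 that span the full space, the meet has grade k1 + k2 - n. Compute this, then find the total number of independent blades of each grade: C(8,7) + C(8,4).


Meet grade = grade(A) + grade(B) - n
= 7 + 4 - 8 = 3
C(8,7) = 8
C(8,4) = 70
dim_A + dim_B = 8 + 70 = 78


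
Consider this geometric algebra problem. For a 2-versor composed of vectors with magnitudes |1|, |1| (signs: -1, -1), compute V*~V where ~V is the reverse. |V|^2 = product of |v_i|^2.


Each vector v_i has |v_i|^2 = s_i^2
Squared scales: (-1)^2 = 1, (-1)^2 = 1
|V|^2 = 1 * 1
= 1


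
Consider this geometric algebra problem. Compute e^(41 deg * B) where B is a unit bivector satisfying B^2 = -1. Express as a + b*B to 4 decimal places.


For a unit bivector B with B^2 = -1, the exponential series gives
e^(theta*B) = cos(theta) + sin(theta)*B (the GA analogue of Euler's formula).
theta = 41 degrees = 0.715585 rad
cos(41 deg) = 0.7547
sin(41 deg) = 0.6561
exp(theta*B) = 0.7547 + 0.6561*B


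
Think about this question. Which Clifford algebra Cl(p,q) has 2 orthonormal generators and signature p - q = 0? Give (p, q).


We need p + q = 2 and p - q = 0.
Adding: 2p = 2 + 0 = 2, so p = 1.
Then q = 2 - 1 = 1.
(p, q) = (1, 1)


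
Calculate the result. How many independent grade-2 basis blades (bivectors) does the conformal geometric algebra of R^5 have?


The conformal model of R^5 uses Cl(6,1) with m = 5 + 2 = 7 generators.
Number of grade-2 blades = C(m, 2) = C(7, 2)
= 7*6/2 = 21


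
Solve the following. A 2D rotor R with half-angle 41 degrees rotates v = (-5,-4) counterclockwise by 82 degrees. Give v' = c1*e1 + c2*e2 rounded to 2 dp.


Rotor R = cos(41deg) - sin(41deg)*e12
Rotation angle theta = 2 * 41 = 82 degrees
v' = R*v*~R rotates v by theta.
cos(82deg) = 0.1392, sin(82deg) = 0.9903
v'_1 = -5*cos(82deg) - (-4)*sin(82deg)
= -5*0.1392 - (-4)*0.9903
= 3.27
v'_2 = -5*sin(82deg) + (-4)*cos(82deg)
= -5*0.9903 + (-4)*0.1392
= -5.51
v' = 3.27*e1 - 5.51*e2


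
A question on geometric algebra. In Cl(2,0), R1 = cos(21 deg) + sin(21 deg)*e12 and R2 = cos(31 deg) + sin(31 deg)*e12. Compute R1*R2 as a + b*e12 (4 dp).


Same-plane rotors commute and their half-angles add:
R1*R2 = cos(a1 + a2) + sin(a1 + a2)*e12.
a1 + a2 = 21 + 31 = 52 deg
cos(52 deg) = 0.6157
sin(52 deg) = 0.7880
R1*R2 = 0.6157 + 0.7880*e12


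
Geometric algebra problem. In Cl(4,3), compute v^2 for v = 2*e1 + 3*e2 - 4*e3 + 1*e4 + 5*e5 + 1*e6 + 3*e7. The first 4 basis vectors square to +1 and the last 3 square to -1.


v^2 = sum of c_i^2 * e_i^2
Positive signature terms (e_i^2 = +1): 2^2 + 3^2 + (-4)^2 + 1^2 = 30
Negative signature terms (e_j^2 = -1): 5^2 + 1^2 + 3^2 = 35
v^2 = 30 - 35 = -5


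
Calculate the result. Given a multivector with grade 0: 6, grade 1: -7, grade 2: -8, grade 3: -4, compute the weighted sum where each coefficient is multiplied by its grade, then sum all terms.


Grade-weighted sum = sum of grade_k * coefficient_k
0*6 = 0
1*(-7) = -7
2*(-8) = -16
3*(-4) = -12
Total = 0 + (-7) + (-16) + (-12) = -35


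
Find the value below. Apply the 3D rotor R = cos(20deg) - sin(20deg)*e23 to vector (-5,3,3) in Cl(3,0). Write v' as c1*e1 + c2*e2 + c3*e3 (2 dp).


Rotor R = cos(20deg) - sin(20deg)*e23
Rotation angle theta = 2 * 20 = 40 degrees in the e23 plane (e2 -> e3).
The component perpendicular to the plane (e1) is invariant: v'_1 = v1 = -5.00
cos(40deg) = 0.7660, sin(40deg) = 0.6428
v'_2 = v2*cos(theta) - v3*sin(theta) = 3*0.7660 - 3*0.6428 = 0.37
v'_3 = v2*sin(theta) + v3*cos(theta) = 3*0.6428 + 3*0.7660 = 4.23
v' = -5.00*e1 + 0.37*e2 + 4.23*e3


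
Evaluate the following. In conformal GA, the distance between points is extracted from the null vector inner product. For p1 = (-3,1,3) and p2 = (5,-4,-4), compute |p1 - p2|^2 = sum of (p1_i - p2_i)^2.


p1 - p2 = (-8, 5, 7)
|p1 - p2|^2 = (-8)^2 + 5^2 + 7^2
= 64 + 25 + 49
= 138


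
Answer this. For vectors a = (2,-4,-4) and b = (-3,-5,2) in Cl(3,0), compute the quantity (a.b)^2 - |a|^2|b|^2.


a . b = 2*(-3) + (-4)*(-5) + (-4)*2
= -6 + 20 + (-8) = 6
|a|^2 = 2^2 + (-4)^2 + (-4)^2 = 36
|b|^2 = (-3)^2 + (-5)^2 + 2^2 = 38
(a.b)^2 = 6^2 = 36
|a|^2 * |b|^2 = 36 * 38 = 1368
Result = 36 - 1368 = -1332


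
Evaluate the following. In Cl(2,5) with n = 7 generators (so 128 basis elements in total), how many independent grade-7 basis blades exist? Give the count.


Number of grade-k basis blades in Cl(p,q) with n = p + q is C(n, k).
n = 2 + 5 = 7
C(7, 7) = 7! / (7! * 0!)
= 5040 / (5040 * 1)
= 1


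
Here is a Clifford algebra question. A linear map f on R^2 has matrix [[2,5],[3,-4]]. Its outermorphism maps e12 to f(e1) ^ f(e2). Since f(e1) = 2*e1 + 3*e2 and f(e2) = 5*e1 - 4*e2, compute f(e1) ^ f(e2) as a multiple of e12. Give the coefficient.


The outermorphism of a linear map f sends e1^e2 to f(e1)^f(e2).
f(e1) = 2*e1 + 3*e2
f(e2) = 5*e1 - 4*e2
f(e1) ^ f(e2) = (2*e1 + 3*e2) ^ (5*e1 - 4*e2)
= 2*(-4)*e12 + 3*5*e21
= (-8 - 15)*e12
= -23*e12
Coefficient = -23


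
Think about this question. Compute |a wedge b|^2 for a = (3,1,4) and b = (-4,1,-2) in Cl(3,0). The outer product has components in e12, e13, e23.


a wedge b = (a1*b2 - a2*b1)*e12 + (a1*b3 - a3*b1)*e13 + (a2*b3 - a3*b2)*e23
e12 coeff: 3*1 - 1*(-4) = 3 - (-4) = 7
e13 coeff: 3*(-2) - 4*(-4) = -6 - (-16) = 10
e23 coeff: 1*(-2) - 4*1 = -2 - 4 = -6
|a wedge b|^2 = 7^2 + 10^2 + (-6)^2
= 49 + 100 + 36
= 185


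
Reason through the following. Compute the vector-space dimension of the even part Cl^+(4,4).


Even subalgebra dimension = 2^(n-1)
n = 4 + 4 = 8
2^(8 - 1) = 2^7 = 128
Verification: sum of C(8,k) for even k = 1 + 28 + 70 + 28 + 1 = 128
Result = 128


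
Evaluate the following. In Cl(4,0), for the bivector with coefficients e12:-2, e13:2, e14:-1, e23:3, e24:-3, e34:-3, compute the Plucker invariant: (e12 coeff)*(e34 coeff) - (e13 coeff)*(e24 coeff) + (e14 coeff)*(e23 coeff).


Plucker relation: af - be + cd
a*f = (-2)*(-3) = 6
b*e = 2*(-3) = -6
c*d = (-1)*3 = -3
af - be + cd = 6 - (-6) + (-3)
= 9


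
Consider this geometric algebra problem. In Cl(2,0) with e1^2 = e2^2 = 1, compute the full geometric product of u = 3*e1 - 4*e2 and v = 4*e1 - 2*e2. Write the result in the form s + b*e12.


Expand: (3*e1 - 4*e2)(4*e1 - 2*e2)
= 3*4*e1e1 + 3*(-2)*e1e2 + (-4)*4*e2e1 + (-4)*(-2)*e2e2
Using e1^2 = e2^2 = 1, e2e1 = -e1e2:
Scalar part s = 3*4 + (-4)*(-2) = 12 + 8 = 20
Bivector part b = 3*(-2) - (-4)*4 = -6 - (-16) = 10
uv = 20 + 10*e12


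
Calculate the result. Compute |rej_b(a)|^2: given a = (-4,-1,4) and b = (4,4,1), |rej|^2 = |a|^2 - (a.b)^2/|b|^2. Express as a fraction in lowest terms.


|a|^2 = (-4)^2 + (-1)^2 + 4^2 = 33
|b|^2 = 4^2 + 4^2 + 1^2 = 33
a . b = (-4)*4 + (-1)*4 + 4*1 = -16
(a.b)^2 = (-16)^2 = 256
|rej|^2 = 33 - 256/33
= (1089 - 256)/33
= 833/33
In lowest terms: 833/33


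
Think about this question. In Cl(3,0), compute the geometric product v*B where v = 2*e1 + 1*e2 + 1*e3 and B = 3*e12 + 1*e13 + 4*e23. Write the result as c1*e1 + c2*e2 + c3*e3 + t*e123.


vB has grade-1 (vector) and grade-3 (trivector) parts: vB = (v _| B) + (v ^ B).
Vector part <vB>_1:
  e1: -v2*b12 - v3*b13 = -(1)*(3) - (1)*(1) = -4
  e2: v1*b12 - v3*b23 = (2)*(3) - (1)*(4) = 2
  e3: v1*b13 + v2*b23 = (2)*(1) + (1)*(4) = 6
Trivector part <vB>_3:
  e123: v1*b23 - v2*b13 + v3*b12 = (2)*(4) - (1)*(1) + (1)*(3) = 10
vB = -4*e1 + 2*e2 + 6*e3 + 10*e123


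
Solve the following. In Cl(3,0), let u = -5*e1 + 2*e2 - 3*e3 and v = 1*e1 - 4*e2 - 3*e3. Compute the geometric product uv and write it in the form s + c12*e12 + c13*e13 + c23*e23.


In Cl(3,0): e_i^2 = 1, e_ie_j = -e_je_i for i != j.
Scalar part = u . v = (-5)*1 + 2*(-4) + (-3)*(-3)
= -5 + (-8) + 9 = -4
e12 coeff = (-5)*(-4) - 2*1 = 20 - 2 = 18
e13 coeff = (-5)*(-3) - (-3)*1 = 15 - (-3) = 18
e23 coeff = 2*(-3) - (-3)*(-4) = -6 - 12 = -18
uv = -4 + 18*e12 + 18*e13 - 18*e23


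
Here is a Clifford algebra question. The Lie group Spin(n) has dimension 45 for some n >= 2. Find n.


dim Spin(n) = dim so(n) = n(n-1)/2.
Solve n(n-1)/2 = 45, i.e. n^2 - n - 90 = 0.
Discriminant = 1 + 8*45 = 361
n = (1 + sqrt(361))/2 = (1 + 19)/2 = 10


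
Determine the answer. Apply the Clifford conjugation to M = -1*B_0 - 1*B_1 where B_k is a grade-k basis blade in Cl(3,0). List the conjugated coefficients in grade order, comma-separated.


Clifford conjugate sign for grade k: (-1)^(k(k+1)/2)
Grade 0: (-1)^(0*1/2) = (-1)^0 = 1, coeff -1 -> -1
Grade 1: (-1)^(1*2/2) = (-1)^1 = -1, coeff -1 -> 1
Conjugated coefficients: -1, 1


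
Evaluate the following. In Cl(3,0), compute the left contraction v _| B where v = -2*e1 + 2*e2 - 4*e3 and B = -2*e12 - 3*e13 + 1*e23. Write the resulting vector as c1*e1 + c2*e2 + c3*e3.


Left contraction v _| B = <vB>_1 (grade-1 part of the geometric product vB).
Using e1_|e12 = e2, e2_|e12 = -e1, e1_|e13 = e3, e3_|e13 = -e1, e2_|e23 = e3, e3_|e23 = -e2:
e1 coeff: -v2*b12 - v3*b13 = -(2)*(-2) - (-4)*(-3) = -8
e2 coeff: v1*b12 - v3*b23 = (-2)*(-2) - (-4)*(1) = 8
e3 coeff: v1*b13 + v2*b23 = (-2)*(-3) + (2)*(1) = 8
v _| B = -8*e1 + 8*e2 + 8*e3


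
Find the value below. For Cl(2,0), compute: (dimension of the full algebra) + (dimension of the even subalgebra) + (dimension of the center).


n = 2 + 0 = 2
Total dim = 2^2 = 4
Even subalgebra dim = 2^1 = 2
n is even, so center dim = 1
Sum = 4 + 2 + 1 = 7


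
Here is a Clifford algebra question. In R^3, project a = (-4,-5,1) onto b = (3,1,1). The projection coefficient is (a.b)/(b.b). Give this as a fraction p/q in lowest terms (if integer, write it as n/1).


Projection coefficient = (a . b) / (b . b)
a . b = (-4)*3 + (-5)*1 + 1*1
= -12 + (-5) + 1 = -16
b . b = 3^2 + 1^2 + 1^2
= 9 + 1 + 1 = 11
Coefficient = -16/11
In lowest terms: -16/11


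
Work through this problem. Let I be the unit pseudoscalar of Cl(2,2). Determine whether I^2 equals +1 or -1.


The pseudoscalar I = e1...e_n (product of all n generators) of Cl(p,q) satisfies I^2 = (-1)^(q + n(n-1)/2).
p = 2, q = 2, n = p + q = 4
n(n-1)/2 = 4 * 3 / 2 = 6
Exponent = q + n(n-1)/2 = 2 + 6 = 8
I^2 = (-1)^8 = +1


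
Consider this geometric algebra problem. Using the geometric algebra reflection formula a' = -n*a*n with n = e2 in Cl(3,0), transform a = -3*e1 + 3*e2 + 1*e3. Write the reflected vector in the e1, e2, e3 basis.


Reflection formula: a' = -n*a*n, with n = e2 (unit vector, n^2 = 1).
For reflection through hyperplane perp to e2:
The component along e2 flips sign, others stay.
a = (-3, 3, 1)
a' = (-3, -3, 1)
a' = -3*e1 - 3*e2 + 1*e3


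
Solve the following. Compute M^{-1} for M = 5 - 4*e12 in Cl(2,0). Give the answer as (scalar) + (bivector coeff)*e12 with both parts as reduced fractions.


M = 5 - 4*e12, where e12^2 = -1.
Since M commutes with its reverse ~M = a - b*e12, M * ~M = a^2 - b^2*e12^2 = a^2 + b^2.
So M^{-1} = ~M / (a^2 + b^2) = (a - b*e12)/(a^2 + b^2).
a^2 + b^2 = 25 + 16 = 41
Scalar part = 5/41 = 5/41
Bivector coeff = 4/41 = 4/41
M^{-1} = 5/41 + 4/41*e12


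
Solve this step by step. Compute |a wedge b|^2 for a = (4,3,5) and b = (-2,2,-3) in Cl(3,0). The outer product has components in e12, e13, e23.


a wedge b = (a1*b2 - a2*b1)*e12 + (a1*b3 - a3*b1)*e13 + (a2*b3 - a3*b2)*e23
e12 coeff: 4*2 - 3*(-2) = 8 - (-6) = 14
e13 coeff: 4*(-3) - 5*(-2) = -12 - (-10) = -2
e23 coeff: 3*(-3) - 5*2 = -9 - 10 = -19
|a wedge b|^2 = 14^2 + (-2)^2 + (-19)^2
= 196 + 4 + 361
= 561


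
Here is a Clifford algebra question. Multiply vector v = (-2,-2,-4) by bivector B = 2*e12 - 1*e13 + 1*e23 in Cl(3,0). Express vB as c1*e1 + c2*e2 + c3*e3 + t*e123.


vB has grade-1 (vector) and grade-3 (trivector) parts: vB = (v _| B) + (v ^ B).
Vector part <vB>_1:
  e1: -v2*b12 - v3*b13 = -(-2)*(2) - (-4)*(-1) = 0
  e2: v1*b12 - v3*b23 = (-2)*(2) - (-4)*(1) = 0
  e3: v1*b13 + v2*b23 = (-2)*(-1) + (-2)*(1) = 0
Trivector part <vB>_3:
  e123: v1*b23 - v2*b13 + v3*b12 = (-2)*(1) - (-2)*(-1) + (-4)*(2) = -12
vB = 0*e1 + 0*e2 + 0*e3 - 12*e123


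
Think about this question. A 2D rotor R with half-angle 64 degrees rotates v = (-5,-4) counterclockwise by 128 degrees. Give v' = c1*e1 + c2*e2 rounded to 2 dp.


Rotor R = cos(64deg) - sin(64deg)*e12
Rotation angle theta = 2 * 64 = 128 degrees
v' = R*v*~R rotates v by theta.
cos(128deg) = -0.6157, sin(128deg) = 0.7880
v'_1 = -5*cos(128deg) - (-4)*sin(128deg)
= -5*(-0.6157) - (-4)*0.7880
= 6.23
v'_2 = -5*sin(128deg) + (-4)*cos(128deg)
= -5*0.7880 + (-4)*(-0.6157)
= -1.48
v' = 6.23*e1 - 1.48*e2


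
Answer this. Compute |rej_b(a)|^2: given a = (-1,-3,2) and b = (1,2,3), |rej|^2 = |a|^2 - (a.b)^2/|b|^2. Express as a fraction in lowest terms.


|a|^2 = (-1)^2 + (-3)^2 + 2^2 = 14
|b|^2 = 1^2 + 2^2 + 3^2 = 14
a . b = (-1)*1 + (-3)*2 + 2*3 = -1
(a.b)^2 = (-1)^2 = 1
|rej|^2 = 14 - 1/14
= (196 - 1)/14
= 195/14
In lowest terms: 195/14


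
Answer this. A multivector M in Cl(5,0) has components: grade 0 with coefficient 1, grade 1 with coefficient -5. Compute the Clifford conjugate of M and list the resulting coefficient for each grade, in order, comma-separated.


Clifford conjugate sign for grade k: (-1)^(k(k+1)/2)
Grade 0: (-1)^(0*1/2) = (-1)^0 = 1, coeff 1 -> 1
Grade 1: (-1)^(1*2/2) = (-1)^1 = -1, coeff -5 -> 5
Conjugated coefficients: 1, 5


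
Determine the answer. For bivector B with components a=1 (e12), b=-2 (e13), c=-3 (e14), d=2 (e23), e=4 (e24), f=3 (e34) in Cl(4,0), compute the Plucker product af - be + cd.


Plucker relation: af - be + cd
a*f = 1*3 = 3
b*e = (-2)*4 = -8
c*d = (-3)*2 = -6
af - be + cd = 3 - (-8) + (-6)
= 5


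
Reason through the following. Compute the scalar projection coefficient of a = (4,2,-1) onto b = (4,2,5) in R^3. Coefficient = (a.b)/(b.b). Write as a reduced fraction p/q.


Projection coefficient = (a . b) / (b . b)
a . b = 4*4 + 2*2 + (-1)*5
= 16 + 4 + (-5) = 15
b . b = 4^2 + 2^2 + 5^2
= 16 + 4 + 25 = 45
Coefficient = 15/45
In lowest terms: 1/3


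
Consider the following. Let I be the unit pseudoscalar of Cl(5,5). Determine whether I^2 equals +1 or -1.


The pseudoscalar I = e1...e_n (product of all n generators) of Cl(p,q) satisfies I^2 = (-1)^(q + n(n-1)/2).
p = 5, q = 5, n = p + q = 10
n(n-1)/2 = 10 * 9 / 2 = 45
Exponent = q + n(n-1)/2 = 5 + 45 = 50
I^2 = (-1)^50 = +1


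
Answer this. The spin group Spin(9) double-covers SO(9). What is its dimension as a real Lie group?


Spin(n) double-covers SO(n); both have Lie algebra so(n) of dimension n(n-1)/2.
n = 9
n(n-1) = 9 * 8 = 72
dim Spin(9) = 72/2 = 36


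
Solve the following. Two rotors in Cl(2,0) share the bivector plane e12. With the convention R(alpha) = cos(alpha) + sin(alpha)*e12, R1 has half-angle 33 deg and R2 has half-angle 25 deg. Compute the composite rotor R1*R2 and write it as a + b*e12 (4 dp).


Same-plane rotors commute and their half-angles add:
R1*R2 = cos(a1 + a2) + sin(a1 + a2)*e12.
a1 + a2 = 33 + 25 = 58 deg
cos(58 deg) = 0.5299
sin(58 deg) = 0.8480
R1*R2 = 0.5299 + 0.8480*e12


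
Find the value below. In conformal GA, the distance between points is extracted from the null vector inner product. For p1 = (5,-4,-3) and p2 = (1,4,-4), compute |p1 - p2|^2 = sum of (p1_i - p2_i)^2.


p1 - p2 = (4, -8, 1)
|p1 - p2|^2 = 4^2 + (-8)^2 + 1^2
= 16 + 64 + 1
= 81


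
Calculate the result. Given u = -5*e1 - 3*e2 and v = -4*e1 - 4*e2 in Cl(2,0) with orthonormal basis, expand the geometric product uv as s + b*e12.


Expand: (-5*e1 - 3*e2)(-4*e1 - 4*e2)
= (-5)*(-4)*e1e1 + (-5)*(-4)*e1e2 + (-3)*(-4)*e2e1 + (-3)*(-4)*e2e2
Using e1^2 = e2^2 = 1, e2e1 = -e1e2:
Scalar part s = (-5)*(-4) + (-3)*(-4) = 20 + 12 = 32
Bivector part b = (-5)*(-4) - (-3)*(-4) = 20 - 12 = 8
uv = 32 + 8*e12


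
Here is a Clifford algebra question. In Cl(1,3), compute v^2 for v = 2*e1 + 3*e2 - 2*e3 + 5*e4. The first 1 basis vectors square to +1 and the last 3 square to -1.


v^2 = sum of c_i^2 * e_i^2
Positive signature terms (e_i^2 = +1): 2^2 = 4
Negative signature terms (e_j^2 = -1): 3^2 + (-2)^2 + 5^2 = 38
v^2 = 4 - 38 = -34


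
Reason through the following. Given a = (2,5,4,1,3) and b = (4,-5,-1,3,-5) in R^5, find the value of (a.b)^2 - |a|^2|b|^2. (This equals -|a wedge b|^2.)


a . b = 2*4 + 5*(-5) + 4*(-1) + 1*3 + 3*(-5)
= 8 + (-25) + (-4) + 3 + (-15) = -33
|a|^2 = 2^2 + 5^2 + 4^2 + 1^2 + 3^2 = 55
|b|^2 = 4^2 + (-5)^2 + (-1)^2 + 3^2 + (-5)^2 = 76
(a.b)^2 = (-33)^2 = 1089
|a|^2 * |b|^2 = 55 * 76 = 4180
Result = 1089 - 4180 = -3091


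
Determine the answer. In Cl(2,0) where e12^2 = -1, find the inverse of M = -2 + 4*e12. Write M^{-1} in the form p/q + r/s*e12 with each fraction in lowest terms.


M = -2 + 4*e12, where e12^2 = -1.
Since M commutes with its reverse ~M = a - b*e12, M * ~M = a^2 - b^2*e12^2 = a^2 + b^2.
So M^{-1} = ~M / (a^2 + b^2) = (a - b*e12)/(a^2 + b^2).
a^2 + b^2 = 4 + 16 = 20
Scalar part = -2/20 = -1/10
Bivector coeff = -4/20 = -1/5
M^{-1} = -1/10 - 1/5*e12


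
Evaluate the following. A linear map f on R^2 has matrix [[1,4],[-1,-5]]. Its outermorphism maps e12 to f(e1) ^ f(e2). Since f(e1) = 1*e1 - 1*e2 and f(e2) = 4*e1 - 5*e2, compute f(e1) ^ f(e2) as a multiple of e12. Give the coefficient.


The outermorphism of a linear map f sends e1^e2 to f(e1)^f(e2).
f(e1) = 1*e1 - 1*e2
f(e2) = 4*e1 - 5*e2
f(e1) ^ f(e2) = (1*e1 - 1*e2) ^ (4*e1 - 5*e2)
= 1*(-5)*e12 + (-1)*4*e21
= (-5 - (-4))*e12
= -1*e12
Coefficient = -1


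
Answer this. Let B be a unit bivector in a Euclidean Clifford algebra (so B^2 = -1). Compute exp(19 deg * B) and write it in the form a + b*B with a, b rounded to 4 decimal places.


For a unit bivector B with B^2 = -1, the exponential series gives
e^(theta*B) = cos(theta) + sin(theta)*B (the GA analogue of Euler's formula).
theta = 19 degrees = 0.331613 rad
cos(19 deg) = 0.9455
sin(19 deg) = 0.3256
exp(theta*B) = 0.9455 + 0.3256*B


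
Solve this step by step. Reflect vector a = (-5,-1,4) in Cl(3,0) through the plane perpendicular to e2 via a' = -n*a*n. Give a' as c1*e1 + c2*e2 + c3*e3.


Reflection formula: a' = -n*a*n, with n = e2 (unit vector, n^2 = 1).
For reflection through hyperplane perp to e2:
The component along e2 flips sign, others stay.
a = (-5, -1, 4)
a' = (-5, 1, 4)
a' = -5*e1 + 1*e2 + 4*e3


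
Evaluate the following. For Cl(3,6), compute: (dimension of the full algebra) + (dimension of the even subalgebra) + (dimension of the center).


n = 3 + 6 = 9
Total dim = 2^9 = 512
Even subalgebra dim = 2^8 = 256
n is odd, so center dim = 2
Sum = 512 + 256 + 2 = 770


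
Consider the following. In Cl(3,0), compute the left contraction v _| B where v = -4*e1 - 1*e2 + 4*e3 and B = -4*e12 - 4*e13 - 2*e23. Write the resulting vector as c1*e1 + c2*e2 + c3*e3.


Left contraction v _| B = <vB>_1 (grade-1 part of the geometric product vB).
Using e1_|e12 = e2, e2_|e12 = -e1, e1_|e13 = e3, e3_|e13 = -e1, e2_|e23 = e3, e3_|e23 = -e2:
e1 coeff: -v2*b12 - v3*b13 = -(-1)*(-4) - (4)*(-4) = 12
e2 coeff: v1*b12 - v3*b23 = (-4)*(-4) - (4)*(-2) = 24
e3 coeff: v1*b13 + v2*b23 = (-4)*(-4) + (-1)*(-2) = 18
v _| B = 12*e1 + 24*e2 + 18*e3


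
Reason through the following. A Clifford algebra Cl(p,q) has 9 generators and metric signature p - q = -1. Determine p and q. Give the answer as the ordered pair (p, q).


We need p + q = 9 and p - q = -1.
Adding: 2p = 9 + (-1) = 8, so p = 4.
Then q = 9 - 4 = 5.
(p, q) = (4, 5)


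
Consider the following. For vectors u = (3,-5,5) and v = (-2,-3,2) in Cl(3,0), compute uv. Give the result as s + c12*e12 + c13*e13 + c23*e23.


In Cl(3,0): e_i^2 = 1, e_ie_j = -e_je_i for i != j.
Scalar part = u . v = 3*(-2) + (-5)*(-3) + 5*2
= -6 + 15 + 10 = 19
e12 coeff = 3*(-3) - (-5)*(-2) = -9 - 10 = -19
e13 coeff = 3*2 - 5*(-2) = 6 - (-10) = 16
e23 coeff = (-5)*2 - 5*(-3) = -10 - (-15) = 5
uv = 19 - 19*e12 + 16*e13 + 5*e23


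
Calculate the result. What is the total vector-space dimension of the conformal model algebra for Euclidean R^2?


The conformal model of R^2 uses Cl(3,1): the 2 Euclidean generators plus two extra orthogonal generators e+ (e+^2 = +1) and e- (e-^2 = -1), from which the null vectors e0, einf are built.
Number of generators m = 2 + 2 = 4.
dim Cl(p,q) = 2^m = 2^4 = 16


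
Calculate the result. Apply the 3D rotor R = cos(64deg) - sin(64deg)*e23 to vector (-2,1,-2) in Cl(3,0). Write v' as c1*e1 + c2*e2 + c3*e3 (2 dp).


Rotor R = cos(64deg) - sin(64deg)*e23
Rotation angle theta = 2 * 64 = 128 degrees in the e23 plane (e2 -> e3).
The component perpendicular to the plane (e1) is invariant: v'_1 = v1 = -2.00
cos(128deg) = -0.6157, sin(128deg) = 0.7880
v'_2 = v2*cos(theta) - v3*sin(theta) = 1*(-0.6157) - (-2)*0.7880 = 0.96
v'_3 = v2*sin(theta) + v3*cos(theta) = 1*0.7880 + (-2)*(-0.6157) = 2.02
v' = -2.00*e1 + 0.96*e2 + 2.02*e3


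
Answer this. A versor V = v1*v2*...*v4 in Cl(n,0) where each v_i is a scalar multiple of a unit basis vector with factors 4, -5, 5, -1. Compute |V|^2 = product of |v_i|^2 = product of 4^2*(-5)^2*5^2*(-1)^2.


Each vector v_i has |v_i|^2 = s_i^2
Squared scales: 4^2 = 16, (-5)^2 = 25, 5^2 = 25, (-1)^2 = 1
|V|^2 = 16 * 25 * 25 * 1
= 10000


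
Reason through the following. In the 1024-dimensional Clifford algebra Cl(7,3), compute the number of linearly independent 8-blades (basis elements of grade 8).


Number of grade-k basis blades in Cl(p,q) with n = p + q is C(n, k).
n = 7 + 3 = 10
C(10, 8) = 10! / (8! * 2!)
= 3628800 / (40320 * 2)
= 45


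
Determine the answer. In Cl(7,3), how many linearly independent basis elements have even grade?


Even subalgebra dimension = 2^(n-1)
n = 7 + 3 = 10
2^(10 - 1) = 2^9 = 512
Verification: sum of C(10,k) for even k = 1 + 45 + 210 + 210 + 45 + 1 = 512
Result = 512


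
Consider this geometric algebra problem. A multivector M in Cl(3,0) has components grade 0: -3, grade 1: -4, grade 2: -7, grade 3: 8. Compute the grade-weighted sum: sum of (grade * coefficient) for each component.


Grade-weighted sum = sum of grade_k * coefficient_k
0*(-3) = 0
1*(-4) = -4
2*(-7) = -14
3*8 = 24
Total = 0 + (-4) + (-14) + 24 = 6


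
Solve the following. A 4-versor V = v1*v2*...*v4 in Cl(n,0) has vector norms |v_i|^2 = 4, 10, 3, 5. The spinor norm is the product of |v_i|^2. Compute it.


Spinor norm N(V) = |v1|^2 * |v2|^2 * ... * |v4|^2
= 4 * 10 * 3 * 5
Running product: 4, 40, 120, 600
N(V) = 600


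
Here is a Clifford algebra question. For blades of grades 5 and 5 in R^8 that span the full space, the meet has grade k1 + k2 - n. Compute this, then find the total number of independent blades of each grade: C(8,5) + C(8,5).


Meet grade = grade(A) + grade(B) - n
= 5 + 5 - 8 = 2
C(8,5) = 56
C(8,5) = 56
dim_A + dim_B = 56 + 56 = 112


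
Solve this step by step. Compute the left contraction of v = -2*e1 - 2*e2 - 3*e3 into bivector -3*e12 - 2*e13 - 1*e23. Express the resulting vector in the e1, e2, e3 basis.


Left contraction v _| B = <vB>_1 (grade-1 part of the geometric product vB).
Using e1_|e12 = e2, e2_|e12 = -e1, e1_|e13 = e3, e3_|e13 = -e1, e2_|e23 = e3, e3_|e23 = -e2:
e1 coeff: -v2*b12 - v3*b13 = -(-2)*(-3) - (-3)*(-2) = -12
e2 coeff: v1*b12 - v3*b23 = (-2)*(-3) - (-3)*(-1) = 3
e3 coeff: v1*b13 + v2*b23 = (-2)*(-2) + (-2)*(-1) = 6
v _| B = -12*e1 + 3*e2 + 6*e3


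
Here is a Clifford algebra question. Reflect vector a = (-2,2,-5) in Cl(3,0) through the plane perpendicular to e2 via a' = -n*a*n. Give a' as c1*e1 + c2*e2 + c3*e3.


Reflection formula: a' = -n*a*n, with n = e2 (unit vector, n^2 = 1).
For reflection through hyperplane perp to e2:
The component along e2 flips sign, others stay.
a = (-2, 2, -5)
a' = (-2, -2, -5)
a' = -2*e1 - 2*e2 - 5*e3


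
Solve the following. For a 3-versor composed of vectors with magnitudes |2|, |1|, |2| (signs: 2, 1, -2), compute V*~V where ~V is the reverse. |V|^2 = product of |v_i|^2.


Each vector v_i has |v_i|^2 = s_i^2
Squared scales: 2^2 = 4, 1^2 = 1, (-2)^2 = 4
|V|^2 = 4 * 1 * 4
= 16


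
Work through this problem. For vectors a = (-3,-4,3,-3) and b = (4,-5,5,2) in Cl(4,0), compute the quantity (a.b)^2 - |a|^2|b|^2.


a . b = (-3)*4 + (-4)*(-5) + 3*5 + (-3)*2
= -12 + 20 + 15 + (-6) = 17
|a|^2 = (-3)^2 + (-4)^2 + 3^2 + (-3)^2 = 43
|b|^2 = 4^2 + (-5)^2 + 5^2 + 2^2 = 70
(a.b)^2 = 17^2 = 289
|a|^2 * |b|^2 = 43 * 70 = 3010
Result = 289 - 3010 = -2721


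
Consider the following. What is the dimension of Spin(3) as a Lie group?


Spin(n) double-covers SO(n); both have Lie algebra so(n) of dimension n(n-1)/2.
n = 3
n(n-1) = 3 * 2 = 6
dim Spin(3) = 6/2 = 3


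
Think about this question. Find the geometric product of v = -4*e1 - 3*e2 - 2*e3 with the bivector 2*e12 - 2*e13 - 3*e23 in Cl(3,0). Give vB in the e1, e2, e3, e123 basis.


vB has grade-1 (vector) and grade-3 (trivector) parts: vB = (v _| B) + (v ^ B).
Vector part <vB>_1:
  e1: -v2*b12 - v3*b13 = -(-3)*(2) - (-2)*(-2) = 2
  e2: v1*b12 - v3*b23 = (-4)*(2) - (-2)*(-3) = -14
  e3: v1*b13 + v2*b23 = (-4)*(-2) + (-3)*(-3) = 17
Trivector part <vB>_3:
  e123: v1*b23 - v2*b13 + v3*b12 = (-4)*(-3) - (-3)*(-2) + (-2)*(2) = 2
vB = 2*e1 - 14*e2 + 17*e3 + 2*e123


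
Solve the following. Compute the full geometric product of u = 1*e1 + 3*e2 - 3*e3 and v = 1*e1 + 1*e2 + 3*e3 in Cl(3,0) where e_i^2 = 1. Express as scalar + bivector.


In Cl(3,0): e_i^2 = 1, e_ie_j = -e_je_i for i != j.
Scalar part = u . v = 1*1 + 3*1 + (-3)*3
= 1 + 3 + (-9) = -5
e12 coeff = 1*1 - 3*1 = 1 - 3 = -2
e13 coeff = 1*3 - (-3)*1 = 3 - (-3) = 6
e23 coeff = 3*3 - (-3)*1 = 9 - (-3) = 12
uv = -5 - 2*e12 + 6*e13 + 12*e23
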